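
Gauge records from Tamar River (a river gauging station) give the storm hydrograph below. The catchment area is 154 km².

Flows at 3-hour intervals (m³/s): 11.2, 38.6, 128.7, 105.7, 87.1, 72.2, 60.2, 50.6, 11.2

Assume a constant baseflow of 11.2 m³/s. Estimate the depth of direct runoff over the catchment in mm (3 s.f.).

d ≈ 32.6 mm

Direct runoff: 0.0, 27.4, 117.5, 94.5, 75.9, 61.0, 49.0, 39.4, 0.0 m³/s; ΣQ_DR = 464.7 m³/s.
V = ΣQ_DR · Δt = 464.7 × 10800 s = 5.019 × 10^6 m³.
Over A = 154 km², depth = V / A = 32.6 mm.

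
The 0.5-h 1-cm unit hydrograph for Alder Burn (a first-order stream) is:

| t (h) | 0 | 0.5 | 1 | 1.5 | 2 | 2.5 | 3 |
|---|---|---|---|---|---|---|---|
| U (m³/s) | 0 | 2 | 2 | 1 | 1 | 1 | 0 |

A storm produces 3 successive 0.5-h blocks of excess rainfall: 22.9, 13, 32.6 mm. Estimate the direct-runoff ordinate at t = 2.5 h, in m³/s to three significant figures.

Q ≈ 6.85 m³/s

By discrete convolution, Q_j = Σ (P_i / 10 mm) · U_{j−i}.
At t = 2.5 h (j=5): Q = (22.9/10)·1 + (13/10)·1 + (32.6/10)·1 = 6.85 m³/s.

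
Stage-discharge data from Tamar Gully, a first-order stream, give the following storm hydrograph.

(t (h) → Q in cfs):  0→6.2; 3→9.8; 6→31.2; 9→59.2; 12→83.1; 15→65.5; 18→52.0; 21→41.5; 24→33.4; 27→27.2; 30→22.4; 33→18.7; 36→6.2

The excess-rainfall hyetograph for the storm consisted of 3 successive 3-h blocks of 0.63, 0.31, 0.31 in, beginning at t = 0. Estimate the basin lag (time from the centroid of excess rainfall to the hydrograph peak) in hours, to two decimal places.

Centroid of excess rainfall: t_c = Σ P_i·t̄_i / ΣP_i = 3.7320 h (block centres at 1.5, 4.5, 7.5 h).
Hydrograph peak occurs at t = 12 h, so basin lag t_L = 12 − 3.7320 = 8.27 h.

t_L ≈ 8.27 h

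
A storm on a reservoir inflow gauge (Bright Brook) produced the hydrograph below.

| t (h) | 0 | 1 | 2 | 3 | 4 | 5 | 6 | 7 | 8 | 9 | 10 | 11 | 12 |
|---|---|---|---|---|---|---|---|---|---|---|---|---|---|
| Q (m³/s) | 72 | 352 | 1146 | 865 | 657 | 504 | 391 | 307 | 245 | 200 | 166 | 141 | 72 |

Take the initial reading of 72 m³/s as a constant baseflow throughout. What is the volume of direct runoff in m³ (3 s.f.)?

V ≈ 1.51 × 10^7 m³

Direct-runoff ordinates (Q − Q_b): 0.0, 280.0, 1074.0, 793.0, 585.0, 432.0, 319.0, 235.0, 173.0, 128.0, 94.0, 69.0, 0.0 m³/s.
ΣQ_DR = 4182 m³/s.
With Δt = 1 h = 3600 s, V = ΣQ_DR · Δt = 4182 × 3600 = 1.51 × 10^7 m³.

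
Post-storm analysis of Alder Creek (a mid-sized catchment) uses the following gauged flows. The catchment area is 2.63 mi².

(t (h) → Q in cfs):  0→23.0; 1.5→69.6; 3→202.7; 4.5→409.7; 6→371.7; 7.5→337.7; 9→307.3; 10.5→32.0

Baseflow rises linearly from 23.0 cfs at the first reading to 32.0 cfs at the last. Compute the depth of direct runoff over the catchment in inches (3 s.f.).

d ≈ 1.36 in

Direct runoff: 0.00, 45.31, 177.13, 382.84, 343.56, 308.27, 276.59, 0.00 cfs; ΣQ_DR = 1534 cfs.
V = ΣQ_DR · Δt = 1534 × 5400 s = 8.282 × 10^6 ft³.
Over A = 2.63 mi², depth = V / A = 1.36 in.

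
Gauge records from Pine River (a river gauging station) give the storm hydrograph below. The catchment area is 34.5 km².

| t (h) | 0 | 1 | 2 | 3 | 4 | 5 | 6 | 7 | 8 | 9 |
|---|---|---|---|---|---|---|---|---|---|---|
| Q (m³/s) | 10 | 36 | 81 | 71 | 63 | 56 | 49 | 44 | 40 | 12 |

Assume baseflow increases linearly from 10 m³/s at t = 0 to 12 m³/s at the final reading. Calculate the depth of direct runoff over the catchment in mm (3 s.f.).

d ≈ 36.7 mm

Direct runoff: 0.00, 25.78, 70.56, 60.33, 52.11, 44.89, 37.67, 32.44, 28.22, 0.00 m³/s; ΣQ_DR = 352.0 m³/s.
V = ΣQ_DR · Δt = 352.0 × 3600 s = 1.267 × 10^6 m³.
Over A = 34.5 km², depth = V / A = 36.7 mm.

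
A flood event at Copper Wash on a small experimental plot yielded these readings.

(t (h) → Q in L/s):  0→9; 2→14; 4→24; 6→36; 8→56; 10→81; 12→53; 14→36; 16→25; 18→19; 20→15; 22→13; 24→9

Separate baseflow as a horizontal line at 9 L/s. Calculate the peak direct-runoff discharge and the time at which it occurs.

Subtracting baseflow gives direct-runoff ordinates: 0.0, 5.0, 15.0, 27.0, 47.0, 72.0, 44.0, 27.0, 16.0, 10.0, 6.0, 4.0, 0.0 L/s.
The maximum is 72.0 L/s, occurring at the reading for t = 10 h.

Q_p = 72.0 L/s at t = 10 h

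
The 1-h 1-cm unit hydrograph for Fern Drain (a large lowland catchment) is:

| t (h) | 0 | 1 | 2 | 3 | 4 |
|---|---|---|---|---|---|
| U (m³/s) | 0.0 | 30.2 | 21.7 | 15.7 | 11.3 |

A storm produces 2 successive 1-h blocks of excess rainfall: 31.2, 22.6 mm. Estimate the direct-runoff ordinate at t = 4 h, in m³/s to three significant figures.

Q ≈ 70.7 m³/s

By discrete convolution, Q_j = Σ (P_i / 10 mm) · U_{j−i}.
At t = 4 h (j=4): Q = (31.2/10)·11.3 + (22.6/10)·15.7 = 70.7 m³/s.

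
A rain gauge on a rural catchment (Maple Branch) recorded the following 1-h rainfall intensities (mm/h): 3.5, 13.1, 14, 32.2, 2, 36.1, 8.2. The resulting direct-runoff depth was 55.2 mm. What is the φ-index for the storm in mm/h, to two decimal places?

Only the 4 blocks with intensity above φ contribute runoff: 13.1, 14, 32.2, 36.1 mm/h.
Σ(I−φ)·Δt = d  ⇒  (13.1+14+32.2+36.1 − 4φ)·1 = 55.2
φ = (95.40 − 55.2/1) / 4 = 10.05 mm/h.

φ ≈ 10.05 mm/h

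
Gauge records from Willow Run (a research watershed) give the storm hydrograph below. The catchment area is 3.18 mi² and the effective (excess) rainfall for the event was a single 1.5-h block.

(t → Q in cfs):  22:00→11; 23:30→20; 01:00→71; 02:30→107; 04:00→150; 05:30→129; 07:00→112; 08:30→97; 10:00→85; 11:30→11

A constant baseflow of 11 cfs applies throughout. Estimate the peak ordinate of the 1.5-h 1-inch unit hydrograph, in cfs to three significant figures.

Direct runoff: 0.0, 9.0, 60.0, 96.0, 139.0, 118.0, 101.0, 86.0, 74.0, 0.0 cfs; ΣQ_DR = 683.0 cfs, peak = 139.0 cfs.
Runoff depth d = ΣQ_DR·Δt / A = 683.0 × 5400 / (3.18 mi²) = 0.4992 in.
The 1-inch UH is the DRH scaled by (1 in)/d, so U_p = 139.0 × 1/0.4992 = 278 cfs.

U_p ≈ 278 cfs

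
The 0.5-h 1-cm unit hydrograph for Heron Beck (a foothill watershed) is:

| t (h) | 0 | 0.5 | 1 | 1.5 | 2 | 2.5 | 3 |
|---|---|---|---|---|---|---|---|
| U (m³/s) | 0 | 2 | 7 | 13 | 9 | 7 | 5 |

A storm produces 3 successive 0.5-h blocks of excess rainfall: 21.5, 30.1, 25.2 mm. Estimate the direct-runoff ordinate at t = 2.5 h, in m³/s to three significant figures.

Q ≈ 74.9 m³/s

By discrete convolution, Q_j = Σ (P_i / 10 mm) · U_{j−i}.
At t = 2.5 h (j=5): Q = (21.5/10)·7 + (30.1/10)·9 + (25.2/10)·13 = 74.9 m³/s.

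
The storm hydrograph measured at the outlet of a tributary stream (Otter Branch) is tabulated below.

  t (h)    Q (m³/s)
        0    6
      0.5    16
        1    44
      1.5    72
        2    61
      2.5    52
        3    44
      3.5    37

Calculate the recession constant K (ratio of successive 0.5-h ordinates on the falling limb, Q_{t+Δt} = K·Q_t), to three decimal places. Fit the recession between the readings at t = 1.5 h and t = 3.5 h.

Using the recession-limb readings at t = 1.5 h and t = 3.5 h: Q falls from 72 to 37 m³/s over 4 intervals.
K = (Q₂/Q₁)^(1/4) = (37/72)^(1/4) = 0.847.

K ≈ 0.847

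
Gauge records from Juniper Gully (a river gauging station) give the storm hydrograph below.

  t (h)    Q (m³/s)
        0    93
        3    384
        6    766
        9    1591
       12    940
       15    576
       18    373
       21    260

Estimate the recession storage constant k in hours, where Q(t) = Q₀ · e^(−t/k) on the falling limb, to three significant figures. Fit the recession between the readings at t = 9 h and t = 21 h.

On the falling limb, Q drops from 1591 to 260 m³/s between t = 9 h and t = 21 h (Δt = 12 h).
k = −Δt / ln(Q₂/Q₁) = −12 / ln(260/1591) = 6.62 h.

k ≈ 6.62 h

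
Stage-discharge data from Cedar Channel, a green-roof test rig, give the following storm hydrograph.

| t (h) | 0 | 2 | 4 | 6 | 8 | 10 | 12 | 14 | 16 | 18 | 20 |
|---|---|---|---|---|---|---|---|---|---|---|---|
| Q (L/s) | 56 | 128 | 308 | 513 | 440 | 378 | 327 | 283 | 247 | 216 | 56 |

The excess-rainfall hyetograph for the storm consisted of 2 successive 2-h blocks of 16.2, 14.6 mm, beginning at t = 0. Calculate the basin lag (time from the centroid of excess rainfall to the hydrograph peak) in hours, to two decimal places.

t_L ≈ 4.05 h

Centroid of excess rainfall: t_c = Σ P_i·t̄_i / ΣP_i = 1.9481 h (block centres at 1, 3 h).
Hydrograph peak occurs at t = 6 h, so basin lag t_L = 6 − 1.9481 = 4.05 h.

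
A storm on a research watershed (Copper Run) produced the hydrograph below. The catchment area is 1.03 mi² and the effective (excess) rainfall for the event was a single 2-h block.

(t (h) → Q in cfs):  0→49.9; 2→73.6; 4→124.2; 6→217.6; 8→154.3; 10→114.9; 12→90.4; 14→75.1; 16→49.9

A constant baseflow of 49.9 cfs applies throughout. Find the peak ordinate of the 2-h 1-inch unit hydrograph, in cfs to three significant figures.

U_p ≈ 111 cfs

Direct runoff: 0.0, 23.7, 74.3, 167.7, 104.4, 65.0, 40.5, 25.2, 0.0 cfs; ΣQ_DR = 500.8 cfs, peak = 167.7 cfs.
Runoff depth d = ΣQ_DR·Δt / A = 500.8 × 7200 / (1.03 mi²) = 1.507 in.
The 1-inch UH is the DRH scaled by (1 in)/d, so U_p = 167.7 × 1/1.507 = 111 cfs.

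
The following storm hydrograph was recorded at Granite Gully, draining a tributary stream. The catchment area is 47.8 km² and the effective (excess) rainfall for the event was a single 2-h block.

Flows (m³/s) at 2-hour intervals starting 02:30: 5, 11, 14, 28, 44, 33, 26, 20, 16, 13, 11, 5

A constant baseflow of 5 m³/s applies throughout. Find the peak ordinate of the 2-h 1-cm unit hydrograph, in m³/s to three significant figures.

U_p ≈ 15.6 m³/s

Direct runoff: 0.0, 6.0, 9.0, 23.0, 39.0, 28.0, 21.0, 15.0, 11.0, 8.0, 6.0, 0.0 m³/s; ΣQ_DR = 166.0 m³/s, peak = 39.0 m³/s.
Runoff depth d = ΣQ_DR·Δt / A = 166.0 × 7200 / (47.8 km²) = 25.00 mm.
The 1-cm UH is the DRH scaled by (10 mm)/d, so U_p = 39.0 × 10/25.00 = 15.6 m³/s.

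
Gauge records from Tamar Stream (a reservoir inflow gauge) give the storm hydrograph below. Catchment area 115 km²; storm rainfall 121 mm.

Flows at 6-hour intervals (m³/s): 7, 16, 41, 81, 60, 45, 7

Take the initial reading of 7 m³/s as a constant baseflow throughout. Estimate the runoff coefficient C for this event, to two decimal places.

ΣQ_DR = 208.0 m³/s; V = ΣQ_DR·Δt = 4.493 × 10^6 m³.
Runoff depth d = V / A = 39.07 mm.
C = d / P = 39.07 / 121 = 0.32.

C ≈ 0.32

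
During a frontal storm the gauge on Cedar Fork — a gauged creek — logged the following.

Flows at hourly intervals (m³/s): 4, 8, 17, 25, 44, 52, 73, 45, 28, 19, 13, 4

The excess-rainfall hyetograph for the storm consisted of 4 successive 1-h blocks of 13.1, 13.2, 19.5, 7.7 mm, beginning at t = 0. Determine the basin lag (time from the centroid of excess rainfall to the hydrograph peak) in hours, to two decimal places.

t_L ≈ 4.09 h

Centroid of excess rainfall: t_c = Σ P_i·t̄_i / ΣP_i = 1.9075 h (block centres at 0.5, 1.5, 2.5, 3.5 h).
Hydrograph peak occurs at t = 6 h, so basin lag t_L = 6 − 1.9075 = 4.09 h.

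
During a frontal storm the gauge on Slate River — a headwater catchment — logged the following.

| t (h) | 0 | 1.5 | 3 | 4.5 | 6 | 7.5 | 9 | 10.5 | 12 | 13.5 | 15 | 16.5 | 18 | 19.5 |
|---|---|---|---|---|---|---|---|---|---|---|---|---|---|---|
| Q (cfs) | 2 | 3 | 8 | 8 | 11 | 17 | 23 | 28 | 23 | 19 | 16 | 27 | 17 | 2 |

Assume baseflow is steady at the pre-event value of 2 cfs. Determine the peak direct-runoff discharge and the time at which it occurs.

Q_p = 26.0 cfs at t = 10.5 h

Subtracting baseflow gives direct-runoff ordinates: 0.0, 1.0, 6.0, 6.0, 9.0, 15.0, 21.0, 26.0, 21.0, 17.0, 14.0, 25.0, 15.0, 0.0 cfs.
The maximum is 26.0 cfs, occurring at the reading for t = 10.5 h.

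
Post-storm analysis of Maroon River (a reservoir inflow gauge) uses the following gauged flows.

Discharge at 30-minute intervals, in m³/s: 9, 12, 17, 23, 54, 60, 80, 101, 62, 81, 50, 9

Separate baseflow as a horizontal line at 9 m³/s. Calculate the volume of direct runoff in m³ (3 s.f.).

Direct-runoff ordinates (Q − Q_b): 0.0, 3.0, 8.0, 14.0, 45.0, 51.0, 71.0, 92.0, 53.0, 72.0, 41.0, 0.0 m³/s.
ΣQ_DR = 450.0 m³/s.
With Δt = 0.5 h = 1800 s, V = ΣQ_DR · Δt = 450.0 × 1800 = 8.10 × 10^5 m³.

V ≈ 8.10 × 10^5 m³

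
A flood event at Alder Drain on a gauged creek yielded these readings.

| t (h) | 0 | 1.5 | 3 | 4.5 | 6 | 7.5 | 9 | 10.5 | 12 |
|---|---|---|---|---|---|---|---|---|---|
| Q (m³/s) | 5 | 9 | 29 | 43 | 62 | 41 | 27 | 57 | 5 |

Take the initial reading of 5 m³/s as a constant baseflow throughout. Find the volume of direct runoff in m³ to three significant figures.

V ≈ 1.26 × 10^6 m³

Direct-runoff ordinates (Q − Q_b): 0.0, 4.0, 24.0, 38.0, 57.0, 36.0, 22.0, 52.0, 0.0 m³/s.
ΣQ_DR = 233.0 m³/s.
With Δt = 1.5 h = 5400 s, V = ΣQ_DR · Δt = 233.0 × 5400 = 1.26 × 10^6 m³.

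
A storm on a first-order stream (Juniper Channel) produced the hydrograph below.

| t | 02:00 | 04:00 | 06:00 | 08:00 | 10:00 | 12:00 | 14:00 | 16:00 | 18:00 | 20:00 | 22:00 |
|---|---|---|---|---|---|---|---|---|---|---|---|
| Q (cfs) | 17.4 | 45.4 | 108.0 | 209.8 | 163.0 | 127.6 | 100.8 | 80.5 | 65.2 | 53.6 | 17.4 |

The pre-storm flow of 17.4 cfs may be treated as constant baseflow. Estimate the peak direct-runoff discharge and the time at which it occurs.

Subtracting baseflow gives direct-runoff ordinates: 0.0, 28.0, 90.6, 192.4, 145.6, 110.2, 83.4, 63.1, 47.8, 36.2, 0.0 cfs.
The maximum is 192.4 cfs, occurring at the reading for t = 08:00.

Q_p = 192.4 cfs at t = 08:00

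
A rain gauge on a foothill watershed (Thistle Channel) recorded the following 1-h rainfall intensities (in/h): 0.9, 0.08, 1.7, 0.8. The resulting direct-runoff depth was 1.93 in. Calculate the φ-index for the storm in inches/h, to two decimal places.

Only the 3 blocks with intensity above φ contribute runoff: 0.9, 1.7, 0.8 in/h.
Σ(I−φ)·Δt = d  ⇒  (0.9+1.7+0.8 − 3φ)·1 = 1.93
φ = (3.400 − 1.93/1) / 3 = 0.49 in/h.

φ ≈ 0.49 in/h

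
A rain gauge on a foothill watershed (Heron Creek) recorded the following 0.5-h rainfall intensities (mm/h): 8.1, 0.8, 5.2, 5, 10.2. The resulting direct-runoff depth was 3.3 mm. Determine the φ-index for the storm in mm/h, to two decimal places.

φ ≈ 5.85 mm/h

Only the 2 blocks with intensity above φ contribute runoff: 8.1, 10.2 mm/h.
Σ(I−φ)·Δt = d  ⇒  (8.1+10.2 − 2φ)·0.5 = 3.3
φ = (18.30 − 3.3/0.5) / 2 = 5.85 mm/h.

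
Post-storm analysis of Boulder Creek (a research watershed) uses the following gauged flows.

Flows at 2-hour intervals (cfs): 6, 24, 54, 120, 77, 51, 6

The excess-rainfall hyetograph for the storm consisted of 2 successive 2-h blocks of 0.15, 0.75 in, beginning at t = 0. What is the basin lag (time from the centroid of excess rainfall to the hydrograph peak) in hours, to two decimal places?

Centroid of excess rainfall: t_c = Σ P_i·t̄_i / ΣP_i = 2.6667 h (block centres at 1, 3 h).
Hydrograph peak occurs at t = 6 h, so basin lag t_L = 6 − 2.6667 = 3.33 h.

t_L ≈ 3.33 h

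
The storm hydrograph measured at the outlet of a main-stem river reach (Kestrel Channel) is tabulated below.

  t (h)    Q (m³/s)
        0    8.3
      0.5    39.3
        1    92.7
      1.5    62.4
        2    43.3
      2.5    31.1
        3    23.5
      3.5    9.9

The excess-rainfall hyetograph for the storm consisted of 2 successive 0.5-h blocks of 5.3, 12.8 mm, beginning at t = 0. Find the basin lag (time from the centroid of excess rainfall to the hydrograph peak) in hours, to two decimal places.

t_L ≈ 0.40 h

Centroid of excess rainfall: t_c = Σ P_i·t̄_i / ΣP_i = 0.6036 h (block centres at 0.25, 0.75 h).
Hydrograph peak occurs at t = 1 h, so basin lag t_L = 1 − 0.6036 = 0.40 h.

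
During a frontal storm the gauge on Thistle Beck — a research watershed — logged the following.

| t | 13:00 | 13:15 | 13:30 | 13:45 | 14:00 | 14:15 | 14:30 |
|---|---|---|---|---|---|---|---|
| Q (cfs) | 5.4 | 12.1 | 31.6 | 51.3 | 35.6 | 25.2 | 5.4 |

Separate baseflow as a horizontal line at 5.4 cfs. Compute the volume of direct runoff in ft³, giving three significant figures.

Direct-runoff ordinates (Q − Q_b): 0.0, 6.7, 26.2, 45.9, 30.2, 19.8, 0.0 cfs.
ΣQ_DR = 128.8 cfs.
With Δt = 0.25 h = 900 s, V = ΣQ_DR · Δt = 128.8 × 900 = 1.16 × 10^5 ft³.

V ≈ 1.16 × 10^5 ft³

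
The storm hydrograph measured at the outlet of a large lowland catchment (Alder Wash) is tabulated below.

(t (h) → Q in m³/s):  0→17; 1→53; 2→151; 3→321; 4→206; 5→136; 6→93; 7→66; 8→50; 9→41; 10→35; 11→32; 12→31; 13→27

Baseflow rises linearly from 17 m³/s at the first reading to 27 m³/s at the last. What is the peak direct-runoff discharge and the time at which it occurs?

Q_p = 301.69 m³/s at t = 3 h

Subtracting baseflow gives direct-runoff ordinates: 0.00, 35.23, 132.46, 301.69, 185.92, 115.15, 71.38, 43.62, 26.85, 17.08, 10.31, 6.54, 4.77, 0.00 m³/s.
The maximum is 301.69 m³/s, occurring at the reading for t = 3 h.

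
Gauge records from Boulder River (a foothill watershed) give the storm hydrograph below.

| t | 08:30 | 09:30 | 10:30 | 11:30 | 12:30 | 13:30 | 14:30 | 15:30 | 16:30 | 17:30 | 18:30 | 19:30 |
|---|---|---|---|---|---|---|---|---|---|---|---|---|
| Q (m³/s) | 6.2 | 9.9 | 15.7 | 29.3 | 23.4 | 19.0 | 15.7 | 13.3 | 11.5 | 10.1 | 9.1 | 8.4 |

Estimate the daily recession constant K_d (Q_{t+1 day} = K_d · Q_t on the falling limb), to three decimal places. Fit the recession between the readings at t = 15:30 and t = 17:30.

K_d ≈ 0.037

Between t = 15:30 and t = 17:30 the flow falls from 13.3 to 10.1 m³/s over 2×1 h = 2 h.
Per-interval ratio K = (10.1/13.3)^(1/2) = 0.8714; K_d = K^(24/1) = 0.037.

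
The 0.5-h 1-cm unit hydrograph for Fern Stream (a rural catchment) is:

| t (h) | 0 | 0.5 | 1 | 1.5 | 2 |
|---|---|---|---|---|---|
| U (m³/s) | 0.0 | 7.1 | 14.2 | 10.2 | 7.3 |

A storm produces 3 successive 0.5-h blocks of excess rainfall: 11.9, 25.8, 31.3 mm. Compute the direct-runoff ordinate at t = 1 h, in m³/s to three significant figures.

By discrete convolution, Q_j = Σ (P_i / 10 mm) · U_{j−i}.
At t = 1 h (j=2): Q = (11.9/10)·14.2 + (25.8/10)·7.1 + (31.3/10)·0.0 = 35.2 m³/s.

Q ≈ 35.2 m³/s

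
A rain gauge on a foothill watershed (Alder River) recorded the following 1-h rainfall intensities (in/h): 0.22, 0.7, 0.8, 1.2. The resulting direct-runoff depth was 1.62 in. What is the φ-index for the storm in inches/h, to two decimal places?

φ ≈ 0.36 in/h

Only the 3 blocks with intensity above φ contribute runoff: 0.7, 0.8, 1.2 in/h.
Σ(I−φ)·Δt = d  ⇒  (0.7+0.8+1.2 − 3φ)·1 = 1.62
φ = (2.700 − 1.62/1) / 3 = 0.36 in/h.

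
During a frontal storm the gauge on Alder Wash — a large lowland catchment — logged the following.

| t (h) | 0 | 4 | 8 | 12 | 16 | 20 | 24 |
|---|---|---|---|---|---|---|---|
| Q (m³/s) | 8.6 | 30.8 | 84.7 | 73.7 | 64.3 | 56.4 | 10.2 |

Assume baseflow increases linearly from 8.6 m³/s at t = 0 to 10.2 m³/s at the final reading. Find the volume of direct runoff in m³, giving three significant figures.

V ≈ 3.79 × 10^6 m³

Direct-runoff ordinates (Q − Q_b): 0.00, 21.93, 75.57, 64.30, 54.63, 46.47, 0.00 m³/s.
ΣQ_DR = 262.9 m³/s.
With Δt = 4 h = 14400 s, V = ΣQ_DR · Δt = 262.9 × 14400 = 3.79 × 10^6 m³.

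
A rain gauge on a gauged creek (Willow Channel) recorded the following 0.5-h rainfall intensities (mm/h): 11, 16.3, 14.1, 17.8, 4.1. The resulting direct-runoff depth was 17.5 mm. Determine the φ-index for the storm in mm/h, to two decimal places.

Only the 4 blocks with intensity above φ contribute runoff: 11, 16.3, 14.1, 17.8 mm/h.
Σ(I−φ)·Δt = d  ⇒  (11+16.3+14.1+17.8 − 4φ)·0.5 = 17.5
φ = (59.20 − 17.5/0.5) / 4 = 6.05 mm/h.

φ ≈ 6.05 mm/h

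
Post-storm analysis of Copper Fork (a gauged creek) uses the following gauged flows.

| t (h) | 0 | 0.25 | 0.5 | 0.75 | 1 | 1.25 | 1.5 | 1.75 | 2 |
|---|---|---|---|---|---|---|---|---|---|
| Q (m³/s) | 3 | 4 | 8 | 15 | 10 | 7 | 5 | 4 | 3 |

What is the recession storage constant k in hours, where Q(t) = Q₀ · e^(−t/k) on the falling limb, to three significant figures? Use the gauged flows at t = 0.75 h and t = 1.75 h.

k ≈ 0.757 h

On the falling limb, Q drops from 15 to 4 m³/s between t = 0.75 h and t = 1.75 h (Δt = 1 h).
k = −Δt / ln(Q₂/Q₁) = −1 / ln(4/15) = 0.757 h.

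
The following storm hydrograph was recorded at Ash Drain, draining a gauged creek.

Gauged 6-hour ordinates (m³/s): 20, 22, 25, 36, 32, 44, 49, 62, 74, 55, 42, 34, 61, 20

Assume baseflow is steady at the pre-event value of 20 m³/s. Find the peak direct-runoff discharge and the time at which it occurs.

Q_p = 54.0 m³/s at t = 48 h

Subtracting baseflow gives direct-runoff ordinates: 0.0, 2.0, 5.0, 16.0, 12.0, 24.0, 29.0, 42.0, 54.0, 35.0, 22.0, 14.0, 41.0, 0.0 m³/s.
The maximum is 54.0 m³/s, occurring at the reading for t = 48 h.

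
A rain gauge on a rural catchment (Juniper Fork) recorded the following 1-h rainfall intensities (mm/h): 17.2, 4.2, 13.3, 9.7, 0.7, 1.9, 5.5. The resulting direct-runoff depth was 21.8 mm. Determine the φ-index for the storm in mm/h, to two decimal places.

φ ≈ 6.13 mm/h

Only the 3 blocks with intensity above φ contribute runoff: 17.2, 13.3, 9.7 mm/h.
Σ(I−φ)·Δt = d  ⇒  (17.2+13.3+9.7 − 3φ)·1 = 21.8
φ = (40.20 − 21.8/1) / 3 = 6.13 mm/h.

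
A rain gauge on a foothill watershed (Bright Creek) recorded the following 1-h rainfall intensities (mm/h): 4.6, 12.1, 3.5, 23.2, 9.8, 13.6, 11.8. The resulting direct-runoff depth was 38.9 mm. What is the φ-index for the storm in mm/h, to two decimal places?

Only the 5 blocks with intensity above φ contribute runoff: 12.1, 23.2, 9.8, 13.6, 11.8 mm/h.
Σ(I−φ)·Δt = d  ⇒  (12.1+23.2+9.8+13.6+11.8 − 5φ)·1 = 38.9
φ = (70.50 − 38.9/1) / 5 = 6.32 mm/h.

φ ≈ 6.32 mm/h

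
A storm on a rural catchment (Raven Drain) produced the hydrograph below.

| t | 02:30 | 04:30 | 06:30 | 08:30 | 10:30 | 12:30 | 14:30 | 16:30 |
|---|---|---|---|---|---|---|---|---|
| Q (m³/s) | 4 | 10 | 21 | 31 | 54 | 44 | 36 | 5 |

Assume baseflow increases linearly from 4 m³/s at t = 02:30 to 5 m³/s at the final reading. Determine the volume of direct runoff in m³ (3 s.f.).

V ≈ 1.22 × 10^6 m³

Direct-runoff ordinates (Q − Q_b): 0.00, 5.86, 16.71, 26.57, 49.43, 39.29, 31.14, 0.00 m³/s.
ΣQ_DR = 169.0 m³/s.
With Δt = 2 h = 7200 s, V = ΣQ_DR · Δt = 169.0 × 7200 = 1.22 × 10^6 m³.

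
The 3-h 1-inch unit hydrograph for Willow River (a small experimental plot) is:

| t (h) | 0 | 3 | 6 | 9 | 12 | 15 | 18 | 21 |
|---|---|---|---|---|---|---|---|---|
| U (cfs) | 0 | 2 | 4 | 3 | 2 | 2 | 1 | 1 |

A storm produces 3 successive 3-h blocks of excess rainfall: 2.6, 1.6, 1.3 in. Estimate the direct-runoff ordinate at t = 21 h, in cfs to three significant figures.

Q ≈ 6.80 cfs

By discrete convolution, Q_j = Σ (P_i / 1 in) · U_{j−i}.
At t = 21 h (j=7): Q = (2.6/1)·1 + (1.6/1)·1 + (1.3/1)·2 = 6.80 cfs.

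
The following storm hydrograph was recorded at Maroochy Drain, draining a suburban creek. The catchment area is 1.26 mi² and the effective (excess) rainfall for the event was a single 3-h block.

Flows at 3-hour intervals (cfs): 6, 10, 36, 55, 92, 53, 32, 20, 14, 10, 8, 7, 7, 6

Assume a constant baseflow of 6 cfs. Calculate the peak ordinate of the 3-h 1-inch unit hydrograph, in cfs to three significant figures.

Direct runoff: 0.0, 4.0, 30.0, 49.0, 86.0, 47.0, 26.0, 14.0, 8.0, 4.0, 2.0, 1.0, 1.0, 0.0 cfs; ΣQ_DR = 272.0 cfs, peak = 86.0 cfs.
Runoff depth d = ΣQ_DR·Δt / A = 272.0 × 10800 / (1.26 mi²) = 1.004 in.
The 1-inch UH is the DRH scaled by (1 in)/d, so U_p = 86.0 × 1/1.004 = 85.7 cfs.

U_p ≈ 85.7 cfs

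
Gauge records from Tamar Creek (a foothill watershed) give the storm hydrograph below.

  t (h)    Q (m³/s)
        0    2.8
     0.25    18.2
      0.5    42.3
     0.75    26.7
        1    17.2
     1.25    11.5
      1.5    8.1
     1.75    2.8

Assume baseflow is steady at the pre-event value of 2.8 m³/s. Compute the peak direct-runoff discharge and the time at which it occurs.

Q_p = 39.5 m³/s at t = 0.5 h

Subtracting baseflow gives direct-runoff ordinates: 0.0, 15.4, 39.5, 23.9, 14.4, 8.7, 5.3, 0.0 m³/s.
The maximum is 39.5 m³/s, occurring at the reading for t = 0.5 h.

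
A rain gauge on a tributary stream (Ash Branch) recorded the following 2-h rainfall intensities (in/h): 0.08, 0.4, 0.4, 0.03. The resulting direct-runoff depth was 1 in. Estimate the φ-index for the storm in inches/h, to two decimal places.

φ ≈ 0.15 in/h

Only the 2 blocks with intensity above φ contribute runoff: 0.4, 0.4 in/h.
Σ(I−φ)·Δt = d  ⇒  (0.4+0.4 − 2φ)·2 = 1
φ = (0.8000 − 1/2) / 2 = 0.15 in/h.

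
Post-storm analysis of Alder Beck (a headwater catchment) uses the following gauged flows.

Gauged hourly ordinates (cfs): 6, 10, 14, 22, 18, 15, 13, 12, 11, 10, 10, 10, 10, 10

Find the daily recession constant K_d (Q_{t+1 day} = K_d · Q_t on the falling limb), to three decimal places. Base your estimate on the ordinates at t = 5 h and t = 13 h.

K_d ≈ 0.296

Between t = 5 h and t = 13 h the flow falls from 15 to 10 cfs over 8×1 h = 8 h.
Per-interval ratio K = (10/15)^(1/8) = 0.9506; K_d = K^(24/1) = 0.296.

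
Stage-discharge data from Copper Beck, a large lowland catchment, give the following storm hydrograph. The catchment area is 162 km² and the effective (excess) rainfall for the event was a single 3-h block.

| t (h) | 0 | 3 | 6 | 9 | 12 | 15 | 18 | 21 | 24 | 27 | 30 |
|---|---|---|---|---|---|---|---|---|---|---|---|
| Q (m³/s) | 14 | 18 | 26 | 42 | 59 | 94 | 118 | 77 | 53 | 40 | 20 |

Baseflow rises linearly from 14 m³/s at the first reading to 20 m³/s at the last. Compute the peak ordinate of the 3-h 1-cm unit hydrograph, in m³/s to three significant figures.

U_p ≈ 40.3 m³/s

Direct runoff: 0.00, 3.40, 10.80, 26.20, 42.60, 77.00, 100.40, 58.80, 34.20, 20.60, 0.00 m³/s; ΣQ_DR = 374.0 m³/s, peak = 100.40 m³/s.
Runoff depth d = ΣQ_DR·Δt / A = 374.0 × 10800 / (162 km²) = 24.93 mm.
The 1-cm UH is the DRH scaled by (10 mm)/d, so U_p = 100.40 × 10/24.93 = 40.3 m³/s.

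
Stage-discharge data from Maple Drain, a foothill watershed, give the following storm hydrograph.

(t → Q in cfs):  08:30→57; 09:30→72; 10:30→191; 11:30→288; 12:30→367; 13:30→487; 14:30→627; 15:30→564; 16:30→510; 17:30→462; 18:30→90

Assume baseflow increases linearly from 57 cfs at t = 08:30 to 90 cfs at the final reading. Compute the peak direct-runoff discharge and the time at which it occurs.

Subtracting baseflow gives direct-runoff ordinates: 0.00, 11.70, 127.40, 221.10, 296.80, 413.50, 550.20, 483.90, 426.60, 375.30, 0.00 cfs.
The maximum is 550.20 cfs, occurring at the reading for t = 14:30.

Q_p = 550.20 cfs at t = 14:30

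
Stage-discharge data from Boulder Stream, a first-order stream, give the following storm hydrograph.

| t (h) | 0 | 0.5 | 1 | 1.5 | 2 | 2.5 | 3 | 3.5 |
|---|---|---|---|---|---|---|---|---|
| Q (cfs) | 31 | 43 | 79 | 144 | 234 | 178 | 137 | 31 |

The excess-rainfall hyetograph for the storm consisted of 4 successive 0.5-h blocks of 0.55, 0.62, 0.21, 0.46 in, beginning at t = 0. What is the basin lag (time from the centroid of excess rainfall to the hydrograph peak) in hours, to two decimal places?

Centroid of excess rainfall: t_c = Σ P_i·t̄_i / ΣP_i = 0.9076 h (block centres at 0.25, 0.75, 1.25, 1.75 h).
Hydrograph peak occurs at t = 2 h, so basin lag t_L = 2 − 0.9076 = 1.09 h.

t_L ≈ 1.09 h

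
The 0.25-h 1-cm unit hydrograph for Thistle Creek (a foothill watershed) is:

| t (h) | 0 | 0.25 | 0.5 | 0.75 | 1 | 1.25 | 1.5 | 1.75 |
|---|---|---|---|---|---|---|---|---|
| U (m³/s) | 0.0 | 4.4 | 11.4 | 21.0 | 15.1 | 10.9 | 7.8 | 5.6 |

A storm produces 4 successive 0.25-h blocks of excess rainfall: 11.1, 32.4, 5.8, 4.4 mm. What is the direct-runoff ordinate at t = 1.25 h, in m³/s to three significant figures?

By discrete convolution, Q_j = Σ (P_i / 10 mm) · U_{j−i}.
At t = 1.25 h (j=5): Q = (11.1/10)·10.9 + (32.4/10)·15.1 + (5.8/10)·21.0 + (4.4/10)·11.4 = 78.2 m³/s.

Q ≈ 78.2 m³/s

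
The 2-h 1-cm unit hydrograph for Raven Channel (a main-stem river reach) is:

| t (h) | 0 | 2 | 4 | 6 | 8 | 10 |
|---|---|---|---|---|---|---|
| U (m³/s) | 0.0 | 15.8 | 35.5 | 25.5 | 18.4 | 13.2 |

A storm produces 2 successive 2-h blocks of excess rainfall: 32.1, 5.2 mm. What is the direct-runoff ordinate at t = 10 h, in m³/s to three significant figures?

By discrete convolution, Q_j = Σ (P_i / 10 mm) · U_{j−i}.
At t = 10 h (j=5): Q = (32.1/10)·13.2 + (5.2/10)·18.4 = 51.9 m³/s.

Q ≈ 51.9 m³/s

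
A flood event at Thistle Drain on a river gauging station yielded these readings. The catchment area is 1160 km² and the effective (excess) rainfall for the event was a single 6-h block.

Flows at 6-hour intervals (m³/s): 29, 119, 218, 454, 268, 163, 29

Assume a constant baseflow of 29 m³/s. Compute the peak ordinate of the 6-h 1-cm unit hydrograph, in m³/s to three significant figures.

Direct runoff: 0.0, 90.0, 189.0, 425.0, 239.0, 134.0, 0.0 m³/s; ΣQ_DR = 1077 m³/s, peak = 425.0 m³/s.
Runoff depth d = ΣQ_DR·Δt / A = 1077 × 21600 / (1160 km²) = 20.05 mm.
The 1-cm UH is the DRH scaled by (10 mm)/d, so U_p = 425.0 × 10/20.05 = 212 m³/s.

U_p ≈ 212 m³/s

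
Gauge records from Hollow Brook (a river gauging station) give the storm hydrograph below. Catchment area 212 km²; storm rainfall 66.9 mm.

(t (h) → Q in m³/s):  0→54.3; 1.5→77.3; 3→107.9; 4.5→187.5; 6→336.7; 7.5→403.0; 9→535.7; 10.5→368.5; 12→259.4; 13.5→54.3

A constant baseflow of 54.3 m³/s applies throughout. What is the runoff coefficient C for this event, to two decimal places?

C ≈ 0.70

ΣQ_DR = 1842 m³/s; V = ΣQ_DR·Δt = 9.945 × 10^6 m³.
Runoff depth d = V / A = 46.91 mm.
C = d / P = 46.91 / 66.9 = 0.70.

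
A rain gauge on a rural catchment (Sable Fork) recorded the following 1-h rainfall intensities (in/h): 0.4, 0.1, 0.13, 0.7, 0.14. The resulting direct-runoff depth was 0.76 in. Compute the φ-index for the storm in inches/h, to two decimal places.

φ ≈ 0.17 in/h

Only the 2 blocks with intensity above φ contribute runoff: 0.4, 0.7 in/h.
Σ(I−φ)·Δt = d  ⇒  (0.4+0.7 − 2φ)·1 = 0.76
φ = (1.100 − 0.76/1) / 2 = 0.17 in/h.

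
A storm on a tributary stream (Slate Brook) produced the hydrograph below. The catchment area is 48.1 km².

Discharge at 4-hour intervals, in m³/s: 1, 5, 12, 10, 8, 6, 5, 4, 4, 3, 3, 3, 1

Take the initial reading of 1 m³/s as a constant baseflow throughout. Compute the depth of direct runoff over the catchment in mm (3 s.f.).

d ≈ 15.6 mm

Direct runoff: 0.0, 4.0, 11.0, 9.0, 7.0, 5.0, 4.0, 3.0, 3.0, 2.0, 2.0, 2.0, 0.0 m³/s; ΣQ_DR = 52.00 m³/s.
V = ΣQ_DR · Δt = 52.00 × 14400 s = 7.488 × 10^5 m³.
Over A = 48.1 km², depth = V / A = 15.6 mm.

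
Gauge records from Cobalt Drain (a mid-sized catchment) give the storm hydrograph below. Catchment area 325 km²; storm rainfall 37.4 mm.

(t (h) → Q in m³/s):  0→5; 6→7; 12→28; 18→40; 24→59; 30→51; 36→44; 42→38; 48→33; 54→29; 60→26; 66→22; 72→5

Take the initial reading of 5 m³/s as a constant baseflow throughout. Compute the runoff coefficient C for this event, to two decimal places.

C ≈ 0.57

ΣQ_DR = 322.0 m³/s; V = ΣQ_DR·Δt = 6.955 × 10^6 m³.
Runoff depth d = V / A = 21.40 mm.
C = d / P = 21.40 / 37.4 = 0.57.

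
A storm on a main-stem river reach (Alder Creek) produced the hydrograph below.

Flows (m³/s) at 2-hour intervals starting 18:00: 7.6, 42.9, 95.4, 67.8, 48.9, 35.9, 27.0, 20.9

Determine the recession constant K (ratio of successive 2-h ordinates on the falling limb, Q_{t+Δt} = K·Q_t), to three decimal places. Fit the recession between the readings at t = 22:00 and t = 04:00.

K ≈ 0.722

Using the recession-limb readings at t = 22:00 and t = 04:00: Q falls from 95.4 to 35.9 m³/s over 3 intervals.
K = (Q₂/Q₁)^(1/3) = (35.9/95.4)^(1/3) = 0.722.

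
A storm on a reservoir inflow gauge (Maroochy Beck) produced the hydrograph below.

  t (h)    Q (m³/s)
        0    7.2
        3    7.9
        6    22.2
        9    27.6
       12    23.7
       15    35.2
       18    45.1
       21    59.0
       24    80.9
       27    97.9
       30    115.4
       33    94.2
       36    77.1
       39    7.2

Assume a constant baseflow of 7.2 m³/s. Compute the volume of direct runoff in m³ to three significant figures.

V ≈ 6.48 × 10^6 m³

Direct-runoff ordinates (Q − Q_b): 0.0, 0.7, 15.0, 20.4, 16.5, 28.0, 37.9, 51.8, 73.7, 90.7, 108.2, 87.0, 69.9, 0.0 m³/s.
ΣQ_DR = 599.8 m³/s.
With Δt = 3 h = 10800 s, V = ΣQ_DR · Δt = 599.8 × 10800 = 6.48 × 10^6 m³.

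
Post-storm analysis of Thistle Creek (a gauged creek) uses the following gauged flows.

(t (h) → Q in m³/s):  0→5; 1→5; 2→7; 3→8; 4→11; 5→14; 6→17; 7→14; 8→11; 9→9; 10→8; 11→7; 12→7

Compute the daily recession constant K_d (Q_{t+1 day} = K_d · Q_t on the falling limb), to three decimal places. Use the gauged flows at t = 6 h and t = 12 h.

Between t = 6 h and t = 12 h the flow falls from 17 to 7 m³/s over 6×1 h = 6 h.
Per-interval ratio K = (7/17)^(1/6) = 0.8625; K_d = K^(24/1) = 0.029.

K_d ≈ 0.029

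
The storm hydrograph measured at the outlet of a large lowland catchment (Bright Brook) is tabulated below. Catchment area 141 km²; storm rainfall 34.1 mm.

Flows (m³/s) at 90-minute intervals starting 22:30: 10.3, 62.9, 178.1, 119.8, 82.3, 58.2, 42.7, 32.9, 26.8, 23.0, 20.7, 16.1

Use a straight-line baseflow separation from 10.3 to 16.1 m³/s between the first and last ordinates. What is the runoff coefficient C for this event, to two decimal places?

ΣQ_DR = 515.4 m³/s; V = ΣQ_DR·Δt = 2.783 × 10^6 m³.
Runoff depth d = V / A = 19.74 mm.
C = d / P = 19.74 / 34.1 = 0.58.

C ≈ 0.58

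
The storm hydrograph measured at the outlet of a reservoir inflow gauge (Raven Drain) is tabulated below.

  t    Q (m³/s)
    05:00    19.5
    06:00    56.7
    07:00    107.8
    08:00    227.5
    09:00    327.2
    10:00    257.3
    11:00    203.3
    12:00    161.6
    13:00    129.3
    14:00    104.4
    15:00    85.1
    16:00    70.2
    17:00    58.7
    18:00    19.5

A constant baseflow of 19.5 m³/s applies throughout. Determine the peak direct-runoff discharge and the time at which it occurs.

Q_p = 307.7 m³/s at t = 09:00

Subtracting baseflow gives direct-runoff ordinates: 0.0, 37.2, 88.3, 208.0, 307.7, 237.8, 183.8, 142.1, 109.8, 84.9, 65.6, 50.7, 39.2, 0.0 m³/s.
The maximum is 307.7 m³/s, occurring at the reading for t = 09:00.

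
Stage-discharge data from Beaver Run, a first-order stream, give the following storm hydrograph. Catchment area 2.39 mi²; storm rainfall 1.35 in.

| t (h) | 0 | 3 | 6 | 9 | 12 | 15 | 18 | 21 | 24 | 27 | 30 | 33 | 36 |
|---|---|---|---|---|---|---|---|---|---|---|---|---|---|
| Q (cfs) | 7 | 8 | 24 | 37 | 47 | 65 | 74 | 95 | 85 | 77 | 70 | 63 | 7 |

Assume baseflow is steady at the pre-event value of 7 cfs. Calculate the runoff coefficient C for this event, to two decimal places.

C ≈ 0.82

ΣQ_DR = 568.0 cfs; V = ΣQ_DR·Δt = 6.134 × 10^6 ft³.
Runoff depth d = V / A = 1.105 in.
C = d / P = 1.105 / 1.35 = 0.82.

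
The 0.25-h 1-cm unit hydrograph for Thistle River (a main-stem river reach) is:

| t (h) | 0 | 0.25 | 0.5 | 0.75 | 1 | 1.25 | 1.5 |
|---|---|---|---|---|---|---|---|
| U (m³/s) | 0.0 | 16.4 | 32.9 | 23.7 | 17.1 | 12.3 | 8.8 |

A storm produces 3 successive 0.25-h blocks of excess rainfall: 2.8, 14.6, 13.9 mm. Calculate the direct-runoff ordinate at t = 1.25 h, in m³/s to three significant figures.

By discrete convolution, Q_j = Σ (P_i / 10 mm) · U_{j−i}.
At t = 1.25 h (j=5): Q = (2.8/10)·12.3 + (14.6/10)·17.1 + (13.9/10)·23.7 = 61.4 m³/s.

Q ≈ 61.4 m³/s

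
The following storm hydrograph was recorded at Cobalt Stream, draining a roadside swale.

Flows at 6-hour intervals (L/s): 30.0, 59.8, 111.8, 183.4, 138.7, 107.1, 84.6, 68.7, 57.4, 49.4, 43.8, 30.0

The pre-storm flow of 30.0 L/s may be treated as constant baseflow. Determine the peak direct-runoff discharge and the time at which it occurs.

Subtracting baseflow gives direct-runoff ordinates: 0.0, 29.8, 81.8, 153.4, 108.7, 77.1, 54.6, 38.7, 27.4, 19.4, 13.8, 0.0 L/s.
The maximum is 153.4 L/s, occurring at the reading for t = 18 h.

Q_p = 153.4 L/s at t = 18 h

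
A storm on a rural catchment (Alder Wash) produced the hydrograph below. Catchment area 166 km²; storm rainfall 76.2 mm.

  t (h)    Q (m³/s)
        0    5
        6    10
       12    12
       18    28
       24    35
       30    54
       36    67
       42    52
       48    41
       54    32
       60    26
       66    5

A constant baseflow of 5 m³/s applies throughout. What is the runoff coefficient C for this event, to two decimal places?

C ≈ 0.52

ΣQ_DR = 307.0 m³/s; V = ΣQ_DR·Δt = 6.631 × 10^6 m³.
Runoff depth d = V / A = 39.95 mm.
C = d / P = 39.95 / 76.2 = 0.52.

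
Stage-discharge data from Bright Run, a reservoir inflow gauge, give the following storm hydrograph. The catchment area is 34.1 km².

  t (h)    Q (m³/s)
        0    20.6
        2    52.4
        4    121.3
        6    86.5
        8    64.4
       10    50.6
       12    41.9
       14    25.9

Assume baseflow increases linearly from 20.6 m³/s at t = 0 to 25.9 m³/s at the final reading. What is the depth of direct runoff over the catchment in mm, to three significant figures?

Direct runoff: 0.00, 31.04, 99.19, 63.63, 40.77, 26.21, 16.76, 0.00 m³/s; ΣQ_DR = 277.6 m³/s.
V = ΣQ_DR · Δt = 277.6 × 7200 s = 1.999 × 10^6 m³.
Over A = 34.1 km², depth = V / A = 58.6 mm.

d ≈ 58.6 mm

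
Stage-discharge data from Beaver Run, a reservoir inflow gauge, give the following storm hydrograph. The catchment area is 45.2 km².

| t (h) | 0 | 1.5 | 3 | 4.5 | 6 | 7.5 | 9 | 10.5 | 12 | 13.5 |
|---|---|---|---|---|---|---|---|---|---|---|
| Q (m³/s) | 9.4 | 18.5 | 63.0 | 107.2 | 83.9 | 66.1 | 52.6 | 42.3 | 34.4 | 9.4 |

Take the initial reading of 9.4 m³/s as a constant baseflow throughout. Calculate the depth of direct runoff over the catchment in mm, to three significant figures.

d ≈ 46.9 mm

Direct runoff: 0.0, 9.1, 53.6, 97.8, 74.5, 56.7, 43.2, 32.9, 25.0, 0.0 m³/s; ΣQ_DR = 392.8 m³/s.
V = ΣQ_DR · Δt = 392.8 × 5400 s = 2.121 × 10^6 m³.
Over A = 45.2 km², depth = V / A = 46.9 mm.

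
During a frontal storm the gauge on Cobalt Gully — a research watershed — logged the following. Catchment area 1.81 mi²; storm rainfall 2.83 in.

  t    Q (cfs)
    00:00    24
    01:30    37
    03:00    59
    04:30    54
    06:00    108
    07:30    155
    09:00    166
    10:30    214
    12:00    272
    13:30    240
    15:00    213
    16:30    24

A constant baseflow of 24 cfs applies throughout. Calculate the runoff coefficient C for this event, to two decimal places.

C ≈ 0.58

ΣQ_DR = 1278 cfs; V = ΣQ_DR·Δt = 6.901 × 10^6 ft³.
Runoff depth d = V / A = 1.641 in.
C = d / P = 1.641 / 2.83 = 0.58.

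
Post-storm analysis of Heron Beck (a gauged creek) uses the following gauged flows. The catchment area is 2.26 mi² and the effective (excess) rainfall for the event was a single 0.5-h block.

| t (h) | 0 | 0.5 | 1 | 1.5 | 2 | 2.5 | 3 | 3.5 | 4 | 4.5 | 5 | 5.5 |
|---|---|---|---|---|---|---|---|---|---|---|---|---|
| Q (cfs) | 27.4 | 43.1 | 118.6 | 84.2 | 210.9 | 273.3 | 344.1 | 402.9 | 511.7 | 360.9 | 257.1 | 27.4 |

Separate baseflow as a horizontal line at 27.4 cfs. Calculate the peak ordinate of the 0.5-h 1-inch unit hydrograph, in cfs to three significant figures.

U_p ≈ 606 cfs

Direct runoff: 0.0, 15.7, 91.2, 56.8, 183.5, 245.9, 316.7, 375.5, 484.3, 333.5, 229.7, 0.0 cfs; ΣQ_DR = 2333 cfs, peak = 484.3 cfs.
Runoff depth d = ΣQ_DR·Δt / A = 2333 × 1800 / (2.26 mi²) = 0.7997 in.
The 1-inch UH is the DRH scaled by (1 in)/d, so U_p = 484.3 × 1/0.7997 = 606 cfs.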